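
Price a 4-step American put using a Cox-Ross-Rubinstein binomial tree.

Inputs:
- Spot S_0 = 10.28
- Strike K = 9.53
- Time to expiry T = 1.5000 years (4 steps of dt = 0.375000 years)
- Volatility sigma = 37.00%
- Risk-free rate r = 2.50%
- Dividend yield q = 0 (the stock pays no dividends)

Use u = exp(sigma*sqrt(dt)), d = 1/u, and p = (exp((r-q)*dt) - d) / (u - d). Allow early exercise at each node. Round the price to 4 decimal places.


Answer: Price = V(0,0) = 1.2642

Derivation:
dt = T/N = 0.375000
u = exp(sigma*sqrt(dt)) = 1.254300; d = 1/u = 0.797257
p = (exp((r-q)*dt) - d) / (u - d) = 0.464205
Discount per step: exp(-r*dt) = 0.990669
Stock lattice S(k, i) with i counting down-moves:
  k=0: S(0,0) = 10.2800
  k=1: S(1,0) = 12.8942; S(1,1) = 8.1958
  k=2: S(2,0) = 16.1732; S(2,1) = 10.2800; S(2,2) = 6.5342
  k=3: S(3,0) = 20.2861; S(3,1) = 12.8942; S(3,2) = 8.1958; S(3,3) = 5.2094
  k=4: S(4,0) = 25.4448; S(4,1) = 16.1732; S(4,2) = 10.2800; S(4,3) = 6.5342; S(4,4) = 4.1532
Terminal payoffs V(N, i) = max(K - S_T, 0):
  V(4,0) = 0.000000; V(4,1) = 0.000000; V(4,2) = 0.000000; V(4,3) = 2.995834; V(4,4) = 5.376759
Backward induction: V(k, i) = exp(-r*dt) * [p * V(k+1, i) + (1-p) * V(k+1, i+1)]; then take max(V_cont, immediate exercise) for American.
  V(3,0) = exp(-r*dt) * [p*0.000000 + (1-p)*0.000000] = 0.000000; exercise = 0.000000; V(3,0) = max -> 0.000000
  V(3,1) = exp(-r*dt) * [p*0.000000 + (1-p)*0.000000] = 0.000000; exercise = 0.000000; V(3,1) = max -> 0.000000
  V(3,2) = exp(-r*dt) * [p*0.000000 + (1-p)*2.995834] = 1.590174; exercise = 1.334195; V(3,2) = max -> 1.590174
  V(3,3) = exp(-r*dt) * [p*2.995834 + (1-p)*5.376759] = 4.231662; exercise = 4.320589; V(3,3) = max -> 4.320589
  V(2,0) = exp(-r*dt) * [p*0.000000 + (1-p)*0.000000] = 0.000000; exercise = 0.000000; V(2,0) = max -> 0.000000
  V(2,1) = exp(-r*dt) * [p*0.000000 + (1-p)*1.590174] = 0.844056; exercise = 0.000000; V(2,1) = max -> 0.844056
  V(2,2) = exp(-r*dt) * [p*1.590174 + (1-p)*4.320589] = 3.024626; exercise = 2.995834; V(2,2) = max -> 3.024626
  V(1,0) = exp(-r*dt) * [p*0.000000 + (1-p)*0.844056] = 0.448021; exercise = 0.000000; V(1,0) = max -> 0.448021
  V(1,1) = exp(-r*dt) * [p*0.844056 + (1-p)*3.024626] = 1.993616; exercise = 1.334195; V(1,1) = max -> 1.993616
  V(0,0) = exp(-r*dt) * [p*0.448021 + (1-p)*1.993616] = 1.264234; exercise = 0.000000; V(0,0) = max -> 1.264234


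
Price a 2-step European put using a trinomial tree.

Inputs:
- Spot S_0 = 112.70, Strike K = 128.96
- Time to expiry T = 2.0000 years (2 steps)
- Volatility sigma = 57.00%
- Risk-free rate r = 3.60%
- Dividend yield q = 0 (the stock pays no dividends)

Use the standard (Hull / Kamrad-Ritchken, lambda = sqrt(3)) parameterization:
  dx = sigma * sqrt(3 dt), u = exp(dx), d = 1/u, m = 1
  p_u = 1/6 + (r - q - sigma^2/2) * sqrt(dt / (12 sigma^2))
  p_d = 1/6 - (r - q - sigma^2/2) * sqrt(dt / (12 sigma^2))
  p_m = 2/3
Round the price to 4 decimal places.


Answer: Price = V(0,0) = 37.9473

Derivation:
dt = T/N = 1.000000; dx = sigma*sqrt(3*dt) = 0.987269
u = exp(dx) = 2.683895; d = 1/u = 0.372593
p_u = 0.102626, p_m = 0.666667, p_d = 0.230707
Discount per step: exp(-r*dt) = 0.964640
Stock lattice S(k, j) with j the centered position index:
  k=0: S(0,+0) = 112.7000
  k=1: S(1,-1) = 41.9912; S(1,+0) = 112.7000; S(1,+1) = 302.4749
  k=2: S(2,-2) = 15.6456; S(2,-1) = 41.9912; S(2,+0) = 112.7000; S(2,+1) = 302.4749; S(2,+2) = 811.8108
Terminal payoffs V(N, j) = max(K - S_T, 0):
  V(2,-2) = 113.314372; V(2,-1) = 86.968784; V(2,+0) = 16.260000; V(2,+1) = 0.000000; V(2,+2) = 0.000000
Backward induction: V(k, j) = exp(-r*dt) * [p_u * V(k+1, j+1) + p_m * V(k+1, j) + p_d * V(k+1, j-1)]
  V(1,-1) = exp(-r*dt) * [p_u*16.260000 + p_m*86.968784 + p_d*113.314372] = 82.756789
  V(1,+0) = exp(-r*dt) * [p_u*0.000000 + p_m*16.260000 + p_d*86.968784] = 29.811537
  V(1,+1) = exp(-r*dt) * [p_u*0.000000 + p_m*0.000000 + p_d*16.260000] = 3.618651
  V(0,+0) = exp(-r*dt) * [p_u*3.618651 + p_m*29.811537 + p_d*82.756789] = 37.947304


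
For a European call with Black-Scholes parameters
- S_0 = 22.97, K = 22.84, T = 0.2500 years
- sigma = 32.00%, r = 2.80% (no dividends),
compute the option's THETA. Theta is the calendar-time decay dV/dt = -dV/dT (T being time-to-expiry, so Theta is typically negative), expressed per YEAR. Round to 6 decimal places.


d1 = 0.1592226995; d2 = -0.0007773005
phi(d1) = 0.3939172303; exp(-qT) = 1.0000000000; exp(-rT) = 0.9930244429
Theta = -S*exp(-qT)*phi(d1)*sigma/(2*sqrt(T)) - r*K*exp(-rT)*N(d2) + q*S*exp(-qT)*N(d1)
N(d1) = 0.5632532898; N(d2) = 0.4996899020; sqrt(T) = 0.5000000000
Term 1 = -22.9700 * 1.0000000000 * 0.3939172303 * 0.3200 / (2 * 0.5000000000) = -2.8954492096
Term 2 = -0.0280 * 22.8400 * 0.9930244429 * 0.4996899020 = -0.3173325653
Term 3 = 0 (no dividend yield, q = 0)
Theta = -2.8954492096 + (-0.3173325653) + (0.0000000000) = -3.212782

Answer: Theta = -3.212782


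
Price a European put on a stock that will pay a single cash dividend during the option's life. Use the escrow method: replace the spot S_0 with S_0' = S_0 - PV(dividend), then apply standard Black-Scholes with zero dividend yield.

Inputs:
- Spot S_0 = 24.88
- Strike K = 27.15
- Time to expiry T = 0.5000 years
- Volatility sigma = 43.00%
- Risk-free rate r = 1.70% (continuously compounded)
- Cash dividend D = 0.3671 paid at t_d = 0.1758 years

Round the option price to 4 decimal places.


PV(D) = D * exp(-r * t_d) = 0.3671 * 0.99701586 = 0.36600452
S_0' = S_0 - PV(D) = 24.8800 - 0.36600452 = 24.51399548
d1 = (ln(S_0'/K) + (r + sigma^2/2)*T) / (sigma*sqrt(T)) = -0.15591819
d2 = d1 - sigma*sqrt(T) = -0.45997411
exp(-rT) = 0.99153602
N(-d1) = 0.56195125; N(-d2) = 0.67723260
P = K * exp(-rT) * N(-d2) - S_0' * N(-d1) = 27.1500 * 0.99153602 * 0.67723260 - 24.51399548 * 0.56195125 = 4.4556

Answer: Price = 4.4556


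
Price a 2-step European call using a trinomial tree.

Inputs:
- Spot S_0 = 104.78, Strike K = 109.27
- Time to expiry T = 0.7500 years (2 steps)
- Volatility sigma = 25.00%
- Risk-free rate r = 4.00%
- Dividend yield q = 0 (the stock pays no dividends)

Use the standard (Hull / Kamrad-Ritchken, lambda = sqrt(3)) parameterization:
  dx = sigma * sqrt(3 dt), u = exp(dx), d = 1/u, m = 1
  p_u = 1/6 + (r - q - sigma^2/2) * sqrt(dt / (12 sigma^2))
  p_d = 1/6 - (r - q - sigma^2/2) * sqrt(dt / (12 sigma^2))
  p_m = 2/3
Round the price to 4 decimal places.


dt = T/N = 0.375000; dx = sigma*sqrt(3*dt) = 0.265165
u = exp(dx) = 1.303646; d = 1/u = 0.767079
p_u = 0.172854, p_m = 0.666667, p_d = 0.160479
Discount per step: exp(-r*dt) = 0.985112
Stock lattice S(k, j) with j the centered position index:
  k=0: S(0,+0) = 104.7800
  k=1: S(1,-1) = 80.3746; S(1,+0) = 104.7800; S(1,+1) = 136.5960
  k=2: S(2,-2) = 61.6537; S(2,-1) = 80.3746; S(2,+0) = 104.7800; S(2,+1) = 136.5960; S(2,+2) = 178.0729
Terminal payoffs V(N, j) = max(S_T - K, 0):
  V(2,-2) = 0.000000; V(2,-1) = 0.000000; V(2,+0) = 0.000000; V(2,+1) = 27.326040; V(2,+2) = 68.802897
Backward induction: V(k, j) = exp(-r*dt) * [p_u * V(k+1, j+1) + p_m * V(k+1, j) + p_d * V(k+1, j-1)]
  V(1,-1) = exp(-r*dt) * [p_u*0.000000 + p_m*0.000000 + p_d*0.000000] = 0.000000
  V(1,+0) = exp(-r*dt) * [p_u*27.326040 + p_m*0.000000 + p_d*0.000000] = 4.653089
  V(1,+1) = exp(-r*dt) * [p_u*68.802897 + p_m*27.326040 + p_d*0.000000] = 29.661923
  V(0,+0) = exp(-r*dt) * [p_u*29.661923 + p_m*4.653089 + p_d*0.000000] = 8.106719

Answer: Price = V(0,0) = 8.1067


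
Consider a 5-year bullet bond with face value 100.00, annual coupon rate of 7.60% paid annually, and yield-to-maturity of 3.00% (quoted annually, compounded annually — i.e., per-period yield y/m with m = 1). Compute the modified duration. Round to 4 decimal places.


Coupon per period c = face * coupon_rate / m = 7.600000
Periods per year m = 1; per-period yield y/m = 0.030000
Number of cashflows N = 5
Cashflows (t years, CF_t, discount factor 1/(1+y/m)^(m*t), PV):
  t = 1.0000: CF_t = 7.600000, DF = 0.970874, PV = 7.378641
  t = 2.0000: CF_t = 7.600000, DF = 0.942596, PV = 7.163729
  t = 3.0000: CF_t = 7.600000, DF = 0.915142, PV = 6.955077
  t = 4.0000: CF_t = 7.600000, DF = 0.888487, PV = 6.752502
  t = 5.0000: CF_t = 107.600000, DF = 0.862609, PV = 92.816705
Price P = sum_t PV_t = 121.066653
First compute Macaulay numerator sum_t t * PV_t:
  t * PV_t at t = 1.0000: 7.378641
  t * PV_t at t = 2.0000: 14.327458
  t * PV_t at t = 3.0000: 20.865230
  t * PV_t at t = 4.0000: 27.010006
  t * PV_t at t = 5.0000: 464.083526
Macaulay duration D = 533.664861 / 121.066653 = 4.408025
Modified duration = D / (1 + y/m) = 4.408025 / (1 + 0.030000) = 4.279636

Answer: Modified duration = 4.2796


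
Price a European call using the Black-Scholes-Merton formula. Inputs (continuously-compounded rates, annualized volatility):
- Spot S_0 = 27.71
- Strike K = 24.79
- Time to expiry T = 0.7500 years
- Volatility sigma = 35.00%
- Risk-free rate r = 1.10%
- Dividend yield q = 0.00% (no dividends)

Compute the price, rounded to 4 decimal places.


d1 = (ln(S/K) + (r - q + 0.5*sigma^2) * T) / (sigma * sqrt(T)) = 0.54614206
d2 = d1 - sigma * sqrt(T) = 0.24303316
exp(-rT) = 0.99178394; exp(-qT) = 1.00000000
C = S_0 * exp(-qT) * N(d1) - K * exp(-rT) * N(d2)
N(d1) = 0.70751585; N(d2) = 0.59601015
C = 27.7100 * 1.00000000 * 0.70751585 - 24.7900 * 0.99178394 * 0.59601015 = 4.9516

Answer: Price = 4.9516


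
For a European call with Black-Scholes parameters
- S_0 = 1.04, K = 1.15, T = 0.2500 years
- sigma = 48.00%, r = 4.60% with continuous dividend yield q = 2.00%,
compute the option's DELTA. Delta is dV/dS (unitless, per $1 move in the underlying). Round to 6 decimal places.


d1 = -0.2718384551; d2 = -0.5118384551
phi(d1) = 0.3844711190; exp(-qT) = 0.9950124792; exp(-rT) = 0.9885658722
N(d1) = 0.3928731177
Delta = exp(-qT) * N(d1) = 0.9950124792 * 0.3928731177 = 0.390914

Answer: Delta = 0.390914


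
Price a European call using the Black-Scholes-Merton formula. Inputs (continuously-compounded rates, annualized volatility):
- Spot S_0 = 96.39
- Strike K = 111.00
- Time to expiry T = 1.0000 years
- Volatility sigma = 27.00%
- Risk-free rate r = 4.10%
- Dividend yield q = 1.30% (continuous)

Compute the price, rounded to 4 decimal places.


d1 = (ln(S/K) + (r - q + 0.5*sigma^2) * T) / (sigma * sqrt(T)) = -0.28399163
d2 = d1 - sigma * sqrt(T) = -0.55399163
exp(-rT) = 0.95982913; exp(-qT) = 0.98708414
C = S_0 * exp(-qT) * N(d1) - K * exp(-rT) * N(d2)
N(d1) = 0.38820840; N(d2) = 0.28979229
C = 96.3900 * 0.98708414 * 0.38820840 - 111.0000 * 0.95982913 * 0.28979229 = 6.0613

Answer: Price = 6.0613


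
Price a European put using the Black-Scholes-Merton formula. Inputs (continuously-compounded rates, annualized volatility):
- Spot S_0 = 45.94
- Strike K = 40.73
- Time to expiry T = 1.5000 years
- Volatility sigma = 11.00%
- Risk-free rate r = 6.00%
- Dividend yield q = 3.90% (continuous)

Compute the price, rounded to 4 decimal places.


d1 = (ln(S/K) + (r - q + 0.5*sigma^2) * T) / (sigma * sqrt(T)) = 1.19465531
d2 = d1 - sigma * sqrt(T) = 1.05993337
exp(-rT) = 0.91393119; exp(-qT) = 0.94317824
P = K * exp(-rT) * N(-d2) - S_0 * exp(-qT) * N(-d1)
N(-d1) = 0.11611087; N(-d2) = 0.14458746
P = 40.7300 * 0.91393119 * 0.14458746 - 45.9400 * 0.94317824 * 0.11611087 = 0.3511

Answer: Price = 0.3511


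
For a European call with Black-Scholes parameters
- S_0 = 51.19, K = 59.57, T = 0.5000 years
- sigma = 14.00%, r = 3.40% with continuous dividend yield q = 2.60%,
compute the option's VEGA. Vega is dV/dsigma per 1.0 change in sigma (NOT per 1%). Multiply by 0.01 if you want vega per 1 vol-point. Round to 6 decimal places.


d1 = -1.4415673939; d2 = -1.5405623433
phi(d1) = 0.1411408701; exp(-qT) = 0.9870841350; exp(-rT) = 0.9831436846
Vega = S * exp(-qT) * phi(d1) * sqrt(T) = 51.1900 * 0.9870841350 * 0.1411408701 * 0.7071067812 = 5.042862

Answer: Vega = 5.042862


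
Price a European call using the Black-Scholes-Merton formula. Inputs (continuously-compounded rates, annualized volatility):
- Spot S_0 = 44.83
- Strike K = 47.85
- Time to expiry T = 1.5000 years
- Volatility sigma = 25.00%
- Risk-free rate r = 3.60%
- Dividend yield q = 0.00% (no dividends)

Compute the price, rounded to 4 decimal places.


d1 = (ln(S/K) + (r - q + 0.5*sigma^2) * T) / (sigma * sqrt(T)) = 0.11653510
d2 = d1 - sigma * sqrt(T) = -0.18965112
exp(-rT) = 0.94743211; exp(-qT) = 1.00000000
C = S_0 * exp(-qT) * N(d1) - K * exp(-rT) * N(d2)
N(d1) = 0.54638576; N(d2) = 0.42479126
C = 44.8300 * 1.00000000 * 0.54638576 - 47.8500 * 0.94743211 * 0.42479126 = 5.2367

Answer: Price = 5.2367


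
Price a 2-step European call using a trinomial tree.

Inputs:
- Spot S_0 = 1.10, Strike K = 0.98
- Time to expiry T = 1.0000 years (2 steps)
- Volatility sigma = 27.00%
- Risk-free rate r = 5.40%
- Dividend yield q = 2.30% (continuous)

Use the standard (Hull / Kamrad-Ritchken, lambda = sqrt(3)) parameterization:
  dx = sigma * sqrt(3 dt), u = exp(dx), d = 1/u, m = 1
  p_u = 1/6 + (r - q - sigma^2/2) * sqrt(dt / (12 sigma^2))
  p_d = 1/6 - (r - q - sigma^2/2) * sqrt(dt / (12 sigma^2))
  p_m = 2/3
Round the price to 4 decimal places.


dt = T/N = 0.500000; dx = sigma*sqrt(3*dt) = 0.330681
u = exp(dx) = 1.391916; d = 1/u = 0.718434
p_u = 0.162546, p_m = 0.666667, p_d = 0.170787
Discount per step: exp(-r*dt) = 0.973361
Stock lattice S(k, j) with j the centered position index:
  k=0: S(0,+0) = 1.1000
  k=1: S(1,-1) = 0.7903; S(1,+0) = 1.1000; S(1,+1) = 1.5311
  k=2: S(2,-2) = 0.5678; S(2,-1) = 0.7903; S(2,+0) = 1.1000; S(2,+1) = 1.5311; S(2,+2) = 2.1312
Terminal payoffs V(N, j) = max(S_T - K, 0):
  V(2,-2) = 0.000000; V(2,-1) = 0.000000; V(2,+0) = 0.120000; V(2,+1) = 0.551107; V(2,+2) = 1.151173
Backward induction: V(k, j) = exp(-r*dt) * [p_u * V(k+1, j+1) + p_m * V(k+1, j) + p_d * V(k+1, j-1)]
  V(1,-1) = exp(-r*dt) * [p_u*0.120000 + p_m*0.000000 + p_d*0.000000] = 0.018986
  V(1,+0) = exp(-r*dt) * [p_u*0.551107 + p_m*0.120000 + p_d*0.000000] = 0.165063
  V(1,+1) = exp(-r*dt) * [p_u*1.151173 + p_m*0.551107 + p_d*0.120000] = 0.559701
  V(0,+0) = exp(-r*dt) * [p_u*0.559701 + p_m*0.165063 + p_d*0.018986] = 0.198821

Answer: Price = V(0,0) = 0.1988


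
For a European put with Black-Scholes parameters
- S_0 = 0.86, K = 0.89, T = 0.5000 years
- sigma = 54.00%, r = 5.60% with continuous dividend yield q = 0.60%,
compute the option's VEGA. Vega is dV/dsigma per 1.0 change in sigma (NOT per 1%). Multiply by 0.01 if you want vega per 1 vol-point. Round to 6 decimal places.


d1 = 0.1665915463; d2 = -0.2152461155
phi(d1) = 0.3934446409; exp(-qT) = 0.9970044955; exp(-rT) = 0.9723883668
Vega = S * exp(-qT) * phi(d1) * sqrt(T) = 0.8600 * 0.9970044955 * 0.3934446409 * 0.7071067812 = 0.238542

Answer: Vega = 0.238542


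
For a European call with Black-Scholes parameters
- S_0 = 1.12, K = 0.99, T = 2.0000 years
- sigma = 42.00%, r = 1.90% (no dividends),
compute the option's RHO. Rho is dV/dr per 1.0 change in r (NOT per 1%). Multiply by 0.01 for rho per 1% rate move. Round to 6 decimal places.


d1 = 0.5686805629; d2 = -0.0252891333
phi(d1) = 0.3393791621; exp(-qT) = 1.0000000000; exp(-rT) = 0.9627129409
N(d2) = 0.4899121708
Rho = K*T*exp(-rT)*N(d2) = 0.9900 * 2.0000 * 0.9627129409 * 0.4899121708 = 0.933857

Answer: Rho = 0.933857


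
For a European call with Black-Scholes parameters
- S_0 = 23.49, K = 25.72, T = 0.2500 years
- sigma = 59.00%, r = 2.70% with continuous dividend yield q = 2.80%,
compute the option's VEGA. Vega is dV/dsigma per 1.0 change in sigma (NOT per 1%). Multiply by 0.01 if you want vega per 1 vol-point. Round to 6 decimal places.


Answer: Vega = 4.593137

Derivation:
d1 = -0.1607850871; d2 = -0.4557850871
phi(d1) = 0.3938187680; exp(-qT) = 0.9930244429; exp(-rT) = 0.9932727301
Vega = S * exp(-qT) * phi(d1) * sqrt(T) = 23.4900 * 0.9930244429 * 0.3938187680 * 0.5000000000 = 4.593137


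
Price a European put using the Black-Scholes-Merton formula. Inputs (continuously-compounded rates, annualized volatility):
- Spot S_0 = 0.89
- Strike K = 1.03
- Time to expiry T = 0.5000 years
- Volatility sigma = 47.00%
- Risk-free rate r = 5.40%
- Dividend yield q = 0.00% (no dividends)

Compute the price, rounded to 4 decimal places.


Answer: Price = 0.1890

Derivation:
d1 = (ln(S/K) + (r - q + 0.5*sigma^2) * T) / (sigma * sqrt(T)) = -0.19217543
d2 = d1 - sigma * sqrt(T) = -0.52451562
exp(-rT) = 0.97336124; exp(-qT) = 1.00000000
P = K * exp(-rT) * N(-d2) - S_0 * exp(-qT) * N(-d1)
N(-d1) = 0.57619760; N(-d2) = 0.70004002
P = 1.0300 * 0.97336124 * 0.70004002 - 0.8900 * 1.00000000 * 0.57619760 = 0.1890


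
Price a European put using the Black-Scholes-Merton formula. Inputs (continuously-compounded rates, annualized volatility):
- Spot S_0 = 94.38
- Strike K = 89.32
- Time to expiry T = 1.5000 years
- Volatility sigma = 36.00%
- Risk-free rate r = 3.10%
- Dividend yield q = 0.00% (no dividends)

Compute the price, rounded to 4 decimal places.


d1 = (ln(S/K) + (r - q + 0.5*sigma^2) * T) / (sigma * sqrt(T)) = 0.45089608
d2 = d1 - sigma * sqrt(T) = 0.00998793
exp(-rT) = 0.95456456; exp(-qT) = 1.00000000
P = K * exp(-rT) * N(-d2) - S_0 * exp(-qT) * N(-d1)
N(-d1) = 0.32603222; N(-d2) = 0.49601546
P = 89.3200 * 0.95456456 * 0.49601546 - 94.3800 * 1.00000000 * 0.32603222 = 11.5202

Answer: Price = 11.5202


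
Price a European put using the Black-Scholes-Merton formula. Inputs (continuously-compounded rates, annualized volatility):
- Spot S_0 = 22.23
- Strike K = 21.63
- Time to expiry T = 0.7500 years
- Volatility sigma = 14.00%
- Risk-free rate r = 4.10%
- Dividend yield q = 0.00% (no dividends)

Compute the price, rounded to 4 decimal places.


Answer: Price = 0.5343

Derivation:
d1 = (ln(S/K) + (r - q + 0.5*sigma^2) * T) / (sigma * sqrt(T)) = 0.53991725
d2 = d1 - sigma * sqrt(T) = 0.41867370
exp(-rT) = 0.96971797; exp(-qT) = 1.00000000
P = K * exp(-rT) * N(-d2) - S_0 * exp(-qT) * N(-d1)
N(-d1) = 0.29462705; N(-d2) = 0.33772731
P = 21.6300 * 0.96971797 * 0.33772731 - 22.2300 * 1.00000000 * 0.29462705 = 0.5343


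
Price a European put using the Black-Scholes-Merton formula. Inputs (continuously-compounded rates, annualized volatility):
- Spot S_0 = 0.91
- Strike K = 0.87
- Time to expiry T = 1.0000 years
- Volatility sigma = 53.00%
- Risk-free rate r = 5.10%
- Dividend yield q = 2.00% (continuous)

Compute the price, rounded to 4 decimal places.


d1 = (ln(S/K) + (r - q + 0.5*sigma^2) * T) / (sigma * sqrt(T)) = 0.40830451
d2 = d1 - sigma * sqrt(T) = -0.12169549
exp(-rT) = 0.95027867; exp(-qT) = 0.98019867
P = K * exp(-rT) * N(-d2) - S_0 * exp(-qT) * N(-d1)
N(-d1) = 0.34152507; N(-d2) = 0.54842991
P = 0.8700 * 0.95027867 * 0.54842991 - 0.9100 * 0.98019867 * 0.34152507 = 0.1488

Answer: Price = 0.1488


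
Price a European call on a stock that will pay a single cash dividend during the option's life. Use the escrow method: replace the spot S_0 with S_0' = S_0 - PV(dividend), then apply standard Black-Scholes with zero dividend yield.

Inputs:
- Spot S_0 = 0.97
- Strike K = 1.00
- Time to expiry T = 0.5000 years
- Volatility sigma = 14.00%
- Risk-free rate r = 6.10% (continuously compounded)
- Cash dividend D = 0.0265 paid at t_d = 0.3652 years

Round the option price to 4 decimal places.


PV(D) = D * exp(-r * t_d) = 0.0265 * 0.97796910 = 0.02591618
S_0' = S_0 - PV(D) = 0.9700 - 0.02591618 = 0.94408382
d1 = (ln(S_0'/K) + (r + sigma^2/2)*T) / (sigma*sqrt(T)) = -0.22365106
d2 = d1 - sigma*sqrt(T) = -0.32264601
exp(-rT) = 0.96996043
N(d1) = 0.41151441; N(d2) = 0.37348167
C = S_0' * N(d1) - K * exp(-rT) * N(d2) = 0.94408382 * 0.41151441 - 1.0000 * 0.96996043 * 0.37348167 = 0.0262

Answer: Price = 0.0262


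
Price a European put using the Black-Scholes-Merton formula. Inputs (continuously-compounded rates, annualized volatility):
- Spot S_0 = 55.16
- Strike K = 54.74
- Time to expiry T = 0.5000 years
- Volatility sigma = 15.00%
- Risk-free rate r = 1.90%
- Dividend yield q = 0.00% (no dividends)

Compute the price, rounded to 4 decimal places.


Answer: Price = 1.8745

Derivation:
d1 = (ln(S/K) + (r - q + 0.5*sigma^2) * T) / (sigma * sqrt(T)) = 0.21466206
d2 = d1 - sigma * sqrt(T) = 0.10859604
exp(-rT) = 0.99054498; exp(-qT) = 1.00000000
P = K * exp(-rT) * N(-d2) - S_0 * exp(-qT) * N(-d1)
N(-d1) = 0.41501540; N(-d2) = 0.45676145
P = 54.7400 * 0.99054498 * 0.45676145 - 55.1600 * 1.00000000 * 0.41501540 = 1.8745


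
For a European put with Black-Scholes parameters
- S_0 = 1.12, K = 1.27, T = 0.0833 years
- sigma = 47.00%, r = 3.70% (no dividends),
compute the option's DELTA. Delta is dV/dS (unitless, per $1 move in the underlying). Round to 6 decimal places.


d1 = -0.8360153615; d2 = -0.9716655366
phi(d1) = 0.2812814877; exp(-qT) = 1.0000000000; exp(-rT) = 0.9969226448
N(-d1) = 0.7984268694
Delta = -exp(-qT) * N(-d1) = -1.0000000000 * 0.7984268694 = -0.798427

Answer: Delta = -0.798427


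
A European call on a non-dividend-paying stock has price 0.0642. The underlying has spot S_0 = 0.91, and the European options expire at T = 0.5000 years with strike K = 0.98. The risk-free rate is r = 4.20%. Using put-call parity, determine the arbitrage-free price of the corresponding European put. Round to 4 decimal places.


Put-call parity: C - P = S_0 * exp(-qT) - K * exp(-rT).
S_0 * exp(-qT) = 0.9100 * 1.00000000 = 0.91000000
K * exp(-rT) = 0.9800 * 0.97921896 = 0.95963459
P = C - S*exp(-qT) + K*exp(-rT)
P = 0.0642 - 0.91000000 + 0.95963459 = 0.1138

Answer: Put price = 0.1138


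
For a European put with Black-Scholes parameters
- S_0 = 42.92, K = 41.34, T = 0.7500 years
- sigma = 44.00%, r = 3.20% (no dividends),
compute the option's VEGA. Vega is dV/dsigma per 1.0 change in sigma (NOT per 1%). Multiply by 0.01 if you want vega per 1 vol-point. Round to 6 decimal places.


d1 = 0.3519405565; d2 = -0.0291106212
phi(d1) = 0.3749848661; exp(-qT) = 1.0000000000; exp(-rT) = 0.9762857098
Vega = S * exp(-qT) * phi(d1) * sqrt(T) = 42.9200 * 1.0000000000 * 0.3749848661 * 0.8660254038 = 13.938116

Answer: Vega = 13.938116


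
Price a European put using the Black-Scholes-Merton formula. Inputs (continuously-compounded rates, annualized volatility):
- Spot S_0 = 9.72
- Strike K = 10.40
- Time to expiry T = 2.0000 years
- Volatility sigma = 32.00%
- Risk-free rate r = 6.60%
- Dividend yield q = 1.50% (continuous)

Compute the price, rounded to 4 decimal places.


Answer: Price = 1.5054

Derivation:
d1 = (ln(S/K) + (r - q + 0.5*sigma^2) * T) / (sigma * sqrt(T)) = 0.30224354
d2 = d1 - sigma * sqrt(T) = -0.15030480
exp(-rT) = 0.87634100; exp(-qT) = 0.97044553
P = K * exp(-rT) * N(-d2) - S_0 * exp(-qT) * N(-d1)
N(-d1) = 0.38123321; N(-d2) = 0.55973793
P = 10.4000 * 0.87634100 * 0.55973793 - 9.7200 * 0.97044553 * 0.38123321 = 1.5054


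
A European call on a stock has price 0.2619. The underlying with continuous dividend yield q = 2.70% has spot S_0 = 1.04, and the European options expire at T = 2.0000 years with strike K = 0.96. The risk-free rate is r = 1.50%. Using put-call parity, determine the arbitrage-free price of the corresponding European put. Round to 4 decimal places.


Answer: Put price = 0.2082

Derivation:
Put-call parity: C - P = S_0 * exp(-qT) - K * exp(-rT).
S_0 * exp(-qT) = 1.0400 * 0.94743211 = 0.98532939
K * exp(-rT) = 0.9600 * 0.97044553 = 0.93162771
P = C - S*exp(-qT) + K*exp(-rT)
P = 0.2619 - 0.98532939 + 0.93162771 = 0.2082


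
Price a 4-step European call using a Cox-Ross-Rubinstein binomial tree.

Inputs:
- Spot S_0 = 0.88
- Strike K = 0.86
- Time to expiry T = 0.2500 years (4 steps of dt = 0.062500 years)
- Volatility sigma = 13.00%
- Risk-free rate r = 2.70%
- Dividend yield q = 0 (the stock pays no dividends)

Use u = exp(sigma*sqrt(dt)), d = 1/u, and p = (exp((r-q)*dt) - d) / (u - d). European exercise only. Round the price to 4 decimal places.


Answer: Price = V(0,0) = 0.0386

Derivation:
dt = T/N = 0.062500
u = exp(sigma*sqrt(dt)) = 1.033034; d = 1/u = 0.968022
p = (exp((r-q)*dt) - d) / (u - d) = 0.517855
Discount per step: exp(-r*dt) = 0.998314
Stock lattice S(k, i) with i counting down-moves:
  k=0: S(0,0) = 0.8800
  k=1: S(1,0) = 0.9091; S(1,1) = 0.8519
  k=2: S(2,0) = 0.9391; S(2,1) = 0.8800; S(2,2) = 0.8246
  k=3: S(3,0) = 0.9701; S(3,1) = 0.9091; S(3,2) = 0.8519; S(3,3) = 0.7983
  k=4: S(4,0) = 1.0022; S(4,1) = 0.9391; S(4,2) = 0.8800; S(4,3) = 0.8246; S(4,4) = 0.7727
Terminal payoffs V(N, i) = max(S_T - K, 0):
  V(4,0) = 0.142169; V(4,1) = 0.079100; V(4,2) = 0.020000; V(4,3) = 0.000000; V(4,4) = 0.000000
Backward induction: V(k, i) = exp(-r*dt) * [p * V(k+1, i) + (1-p) * V(k+1, i+1)].
  V(3,0) = exp(-r*dt) * [p*0.142169 + (1-p)*0.079100] = 0.111572
  V(3,1) = exp(-r*dt) * [p*0.079100 + (1-p)*0.020000] = 0.050520
  V(3,2) = exp(-r*dt) * [p*0.020000 + (1-p)*0.000000] = 0.010340
  V(3,3) = exp(-r*dt) * [p*0.000000 + (1-p)*0.000000] = 0.000000
  V(2,0) = exp(-r*dt) * [p*0.111572 + (1-p)*0.050520] = 0.081998
  V(2,1) = exp(-r*dt) * [p*0.050520 + (1-p)*0.010340] = 0.031095
  V(2,2) = exp(-r*dt) * [p*0.010340 + (1-p)*0.000000] = 0.005345
  V(1,0) = exp(-r*dt) * [p*0.081998 + (1-p)*0.031095] = 0.057358
  V(1,1) = exp(-r*dt) * [p*0.031095 + (1-p)*0.005345] = 0.018648
  V(0,0) = exp(-r*dt) * [p*0.057358 + (1-p)*0.018648] = 0.038629


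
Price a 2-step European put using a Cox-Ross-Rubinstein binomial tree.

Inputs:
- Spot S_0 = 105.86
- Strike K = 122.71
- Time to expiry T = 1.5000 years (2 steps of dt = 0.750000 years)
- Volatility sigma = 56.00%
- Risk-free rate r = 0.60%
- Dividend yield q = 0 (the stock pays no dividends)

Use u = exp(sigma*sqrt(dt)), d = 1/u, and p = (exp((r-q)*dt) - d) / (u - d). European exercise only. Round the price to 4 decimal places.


dt = T/N = 0.750000
u = exp(sigma*sqrt(dt)) = 1.624133; d = 1/u = 0.615713
p = (exp((r-q)*dt) - d) / (u - d) = 0.385551
Discount per step: exp(-r*dt) = 0.995510
Stock lattice S(k, i) with i counting down-moves:
  k=0: S(0,0) = 105.8600
  k=1: S(1,0) = 171.9307; S(1,1) = 65.1794
  k=2: S(2,0) = 279.2384; S(2,1) = 105.8600; S(2,2) = 40.1318
Terminal payoffs V(N, i) = max(K - S_T, 0):
  V(2,0) = 0.000000; V(2,1) = 16.850000; V(2,2) = 82.578201
Backward induction: V(k, i) = exp(-r*dt) * [p * V(k+1, i) + (1-p) * V(k+1, i+1)].
  V(1,0) = exp(-r*dt) * [p*0.000000 + (1-p)*16.850000] = 10.306985
  V(1,1) = exp(-r*dt) * [p*16.850000 + (1-p)*82.578201] = 56.979660
  V(0,0) = exp(-r*dt) * [p*10.306985 + (1-p)*56.979660] = 38.809939

Answer: Price = V(0,0) = 38.8099


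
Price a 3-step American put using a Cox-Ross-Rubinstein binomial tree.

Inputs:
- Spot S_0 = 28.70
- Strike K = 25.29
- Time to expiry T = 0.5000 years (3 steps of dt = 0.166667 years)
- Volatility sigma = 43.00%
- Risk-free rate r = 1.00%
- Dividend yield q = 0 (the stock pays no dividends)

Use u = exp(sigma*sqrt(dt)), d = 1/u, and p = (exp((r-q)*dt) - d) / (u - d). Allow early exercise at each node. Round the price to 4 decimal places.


dt = T/N = 0.166667
u = exp(sigma*sqrt(dt)) = 1.191898; d = 1/u = 0.838998
p = (exp((r-q)*dt) - d) / (u - d) = 0.460952
Discount per step: exp(-r*dt) = 0.998335
Stock lattice S(k, i) with i counting down-moves:
  k=0: S(0,0) = 28.7000
  k=1: S(1,0) = 34.2075; S(1,1) = 24.0792
  k=2: S(2,0) = 40.7718; S(2,1) = 28.7000; S(2,2) = 20.2024
  k=3: S(3,0) = 48.5958; S(3,1) = 34.2075; S(3,2) = 24.0792; S(3,3) = 16.9498
Terminal payoffs V(N, i) = max(K - S_T, 0):
  V(3,0) = 0.000000; V(3,1) = 0.000000; V(3,2) = 1.210753; V(3,3) = 8.340187
Backward induction: V(k, i) = exp(-r*dt) * [p * V(k+1, i) + (1-p) * V(k+1, i+1)]; then take max(V_cont, immediate exercise) for American.
  V(2,0) = exp(-r*dt) * [p*0.000000 + (1-p)*0.000000] = 0.000000; exercise = 0.000000; V(2,0) = max -> 0.000000
  V(2,1) = exp(-r*dt) * [p*0.000000 + (1-p)*1.210753] = 0.651567; exercise = 0.000000; V(2,1) = max -> 0.651567
  V(2,2) = exp(-r*dt) * [p*1.210753 + (1-p)*8.340187] = 5.045441; exercise = 5.087556; V(2,2) = max -> 5.087556
  V(1,0) = exp(-r*dt) * [p*0.000000 + (1-p)*0.651567] = 0.350641; exercise = 0.000000; V(1,0) = max -> 0.350641
  V(1,1) = exp(-r*dt) * [p*0.651567 + (1-p)*5.087556] = 3.037709; exercise = 1.210753; V(1,1) = max -> 3.037709
  V(0,0) = exp(-r*dt) * [p*0.350641 + (1-p)*3.037709] = 1.796102; exercise = 0.000000; V(0,0) = max -> 1.796102

Answer: Price = V(0,0) = 1.7961


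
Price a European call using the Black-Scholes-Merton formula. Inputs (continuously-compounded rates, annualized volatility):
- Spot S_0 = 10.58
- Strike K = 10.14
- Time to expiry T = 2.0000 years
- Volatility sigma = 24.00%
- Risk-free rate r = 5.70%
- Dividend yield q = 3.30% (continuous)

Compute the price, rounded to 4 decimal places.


Answer: Price = 1.7500

Derivation:
d1 = (ln(S/K) + (r - q + 0.5*sigma^2) * T) / (sigma * sqrt(T)) = 0.43627731
d2 = d1 - sigma * sqrt(T) = 0.09686605
exp(-rT) = 0.89225796; exp(-qT) = 0.93613086
C = S_0 * exp(-qT) * N(d1) - K * exp(-rT) * N(d2)
N(d1) = 0.66868223; N(d2) = 0.53858362
C = 10.5800 * 0.93613086 * 0.66868223 - 10.1400 * 0.89225796 * 0.53858362 = 1.7500


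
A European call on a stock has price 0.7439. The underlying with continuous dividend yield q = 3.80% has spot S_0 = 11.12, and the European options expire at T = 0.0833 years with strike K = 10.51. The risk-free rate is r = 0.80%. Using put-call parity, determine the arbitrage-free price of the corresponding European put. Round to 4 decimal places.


Answer: Put price = 0.1620

Derivation:
Put-call parity: C - P = S_0 * exp(-qT) - K * exp(-rT).
S_0 * exp(-qT) = 11.1200 * 0.99683960 = 11.08485640
K * exp(-rT) = 10.5100 * 0.99933382 = 10.50299847
P = C - S*exp(-qT) + K*exp(-rT)
P = 0.7439 - 11.08485640 + 10.50299847 = 0.1620


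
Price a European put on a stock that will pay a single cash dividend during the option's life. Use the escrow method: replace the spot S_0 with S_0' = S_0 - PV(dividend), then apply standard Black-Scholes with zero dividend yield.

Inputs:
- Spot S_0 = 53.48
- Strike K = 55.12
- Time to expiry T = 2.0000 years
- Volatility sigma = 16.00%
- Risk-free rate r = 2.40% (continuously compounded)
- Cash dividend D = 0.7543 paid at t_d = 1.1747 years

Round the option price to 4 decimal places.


PV(D) = D * exp(-r * t_d) = 0.7543 * 0.97220091 = 0.73333115
S_0' = S_0 - PV(D) = 53.4800 - 0.73333115 = 52.74666885
d1 = (ln(S_0'/K) + (r + sigma^2/2)*T) / (sigma*sqrt(T)) = 0.13076169
d2 = d1 - sigma*sqrt(T) = -0.09551248
exp(-rT) = 0.95313379
N(-d1) = 0.44798191; N(-d2) = 0.53804611
P = K * exp(-rT) * N(-d2) - S_0' * N(-d1) = 55.1200 * 0.95313379 * 0.53804611 - 52.74666885 * 0.44798191 = 4.6376

Answer: Price = 4.6376


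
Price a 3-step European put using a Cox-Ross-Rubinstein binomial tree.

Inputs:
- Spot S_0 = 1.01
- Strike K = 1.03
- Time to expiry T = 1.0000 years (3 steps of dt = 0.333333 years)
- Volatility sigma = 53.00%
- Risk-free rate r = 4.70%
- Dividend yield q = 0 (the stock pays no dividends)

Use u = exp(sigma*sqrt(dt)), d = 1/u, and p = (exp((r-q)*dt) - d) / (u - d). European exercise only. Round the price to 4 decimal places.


Answer: Price = V(0,0) = 0.2114

Derivation:
dt = T/N = 0.333333
u = exp(sigma*sqrt(dt)) = 1.357976; d = 1/u = 0.736390
p = (exp((r-q)*dt) - d) / (u - d) = 0.449495
Discount per step: exp(-r*dt) = 0.984455
Stock lattice S(k, i) with i counting down-moves:
  k=0: S(0,0) = 1.0100
  k=1: S(1,0) = 1.3716; S(1,1) = 0.7438
  k=2: S(2,0) = 1.8625; S(2,1) = 1.0100; S(2,2) = 0.5477
  k=3: S(3,0) = 2.5293; S(3,1) = 1.3716; S(3,2) = 0.7438; S(3,3) = 0.4033
Terminal payoffs V(N, i) = max(K - S_T, 0):
  V(3,0) = 0.000000; V(3,1) = 0.000000; V(3,2) = 0.286246; V(3,3) = 0.626685
Backward induction: V(k, i) = exp(-r*dt) * [p * V(k+1, i) + (1-p) * V(k+1, i+1)].
  V(2,0) = exp(-r*dt) * [p*0.000000 + (1-p)*0.000000] = 0.000000
  V(2,1) = exp(-r*dt) * [p*0.000000 + (1-p)*0.286246] = 0.155130
  V(2,2) = exp(-r*dt) * [p*0.286246 + (1-p)*0.626685] = 0.466296
  V(1,0) = exp(-r*dt) * [p*0.000000 + (1-p)*0.155130] = 0.084073
  V(1,1) = exp(-r*dt) * [p*0.155130 + (1-p)*0.466296] = 0.321355
  V(0,0) = exp(-r*dt) * [p*0.084073 + (1-p)*0.321355] = 0.211360


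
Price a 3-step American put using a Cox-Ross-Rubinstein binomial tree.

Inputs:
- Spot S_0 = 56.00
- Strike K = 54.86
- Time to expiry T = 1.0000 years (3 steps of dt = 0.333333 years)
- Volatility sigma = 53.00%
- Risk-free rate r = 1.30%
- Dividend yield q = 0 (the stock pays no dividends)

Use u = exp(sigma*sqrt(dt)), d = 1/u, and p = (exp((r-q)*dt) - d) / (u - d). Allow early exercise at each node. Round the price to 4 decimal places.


Answer: Price = V(0,0) = 11.6115

Derivation:
dt = T/N = 0.333333
u = exp(sigma*sqrt(dt)) = 1.357976; d = 1/u = 0.736390
p = (exp((r-q)*dt) - d) / (u - d) = 0.431079
Discount per step: exp(-r*dt) = 0.995676
Stock lattice S(k, i) with i counting down-moves:
  k=0: S(0,0) = 56.0000
  k=1: S(1,0) = 76.0467; S(1,1) = 41.2378
  k=2: S(2,0) = 103.2696; S(2,1) = 56.0000; S(2,2) = 30.3671
  k=3: S(3,0) = 140.2377; S(3,1) = 76.0467; S(3,2) = 41.2378; S(3,3) = 22.3620
Terminal payoffs V(N, i) = max(K - S_T, 0):
  V(3,0) = 0.000000; V(3,1) = 0.000000; V(3,2) = 13.622170; V(3,3) = 32.497963
Backward induction: V(k, i) = exp(-r*dt) * [p * V(k+1, i) + (1-p) * V(k+1, i+1)]; then take max(V_cont, immediate exercise) for American.
  V(2,0) = exp(-r*dt) * [p*0.000000 + (1-p)*0.000000] = 0.000000; exercise = 0.000000; V(2,0) = max -> 0.000000
  V(2,1) = exp(-r*dt) * [p*0.000000 + (1-p)*13.622170] = 7.716428; exercise = 0.000000; V(2,1) = max -> 7.716428
  V(2,2) = exp(-r*dt) * [p*13.622170 + (1-p)*32.497963] = 24.255669; exercise = 24.492881; V(2,2) = max -> 24.492881
  V(1,0) = exp(-r*dt) * [p*0.000000 + (1-p)*7.716428] = 4.371056; exercise = 0.000000; V(1,0) = max -> 4.371056
  V(1,1) = exp(-r*dt) * [p*7.716428 + (1-p)*24.492881] = 17.186269; exercise = 13.622170; V(1,1) = max -> 17.186269
  V(0,0) = exp(-r*dt) * [p*4.371056 + (1-p)*17.186269] = 11.611474; exercise = 0.000000; V(0,0) = max -> 11.611474


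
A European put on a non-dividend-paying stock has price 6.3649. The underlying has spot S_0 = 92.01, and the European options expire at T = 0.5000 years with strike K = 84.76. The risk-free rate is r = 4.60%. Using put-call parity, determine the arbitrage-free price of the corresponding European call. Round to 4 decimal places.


Put-call parity: C - P = S_0 * exp(-qT) - K * exp(-rT).
S_0 * exp(-qT) = 92.0100 * 1.00000000 = 92.01000000
K * exp(-rT) = 84.7600 * 0.97726248 = 82.83276812
C = P + S*exp(-qT) - K*exp(-rT)
C = 6.3649 + 92.01000000 - 82.83276812 = 15.5421

Answer: Call price = 15.5421


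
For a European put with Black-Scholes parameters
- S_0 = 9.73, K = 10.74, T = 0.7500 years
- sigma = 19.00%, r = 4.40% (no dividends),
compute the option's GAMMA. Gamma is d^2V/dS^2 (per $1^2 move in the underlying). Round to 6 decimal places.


d1 = -0.3173827699; d2 = -0.4819275967
phi(d1) = 0.3793468031; exp(-qT) = 1.0000000000; exp(-rT) = 0.9675385596
Gamma = exp(-qT) * phi(d1) / (S * sigma * sqrt(T)) = 1.0000000000 * 0.3793468031 / (9.7300 * 0.1900 * 0.8660254038) = 0.236941

Answer: Gamma = 0.236941


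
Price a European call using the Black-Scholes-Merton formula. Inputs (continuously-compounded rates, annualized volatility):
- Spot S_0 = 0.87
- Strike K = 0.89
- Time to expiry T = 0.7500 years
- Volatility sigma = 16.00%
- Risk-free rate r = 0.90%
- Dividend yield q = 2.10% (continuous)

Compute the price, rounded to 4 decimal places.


d1 = (ln(S/K) + (r - q + 0.5*sigma^2) * T) / (sigma * sqrt(T)) = -0.15969690
d2 = d1 - sigma * sqrt(T) = -0.29826096
exp(-rT) = 0.99327273; exp(-qT) = 0.98437338
C = S_0 * exp(-qT) * N(d1) - K * exp(-rT) * N(d2)
N(d1) = 0.43655992; N(d2) = 0.38275200
C = 0.8700 * 0.98437338 * 0.43655992 - 0.8900 * 0.99327273 * 0.38275200 = 0.0355

Answer: Price = 0.0355


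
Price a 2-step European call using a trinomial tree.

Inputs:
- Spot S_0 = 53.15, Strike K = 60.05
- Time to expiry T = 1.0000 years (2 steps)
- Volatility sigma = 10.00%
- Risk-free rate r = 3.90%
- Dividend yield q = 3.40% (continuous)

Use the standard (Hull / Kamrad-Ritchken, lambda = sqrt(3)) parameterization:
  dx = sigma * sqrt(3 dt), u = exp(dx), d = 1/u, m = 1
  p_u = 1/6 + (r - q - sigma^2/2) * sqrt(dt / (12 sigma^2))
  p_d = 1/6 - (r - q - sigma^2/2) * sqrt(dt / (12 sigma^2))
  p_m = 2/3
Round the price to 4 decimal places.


dt = T/N = 0.500000; dx = sigma*sqrt(3*dt) = 0.122474
u = exp(dx) = 1.130290; d = 1/u = 0.884728
p_u = 0.166667, p_m = 0.666667, p_d = 0.166667
Discount per step: exp(-r*dt) = 0.980689
Stock lattice S(k, j) with j the centered position index:
  k=0: S(0,+0) = 53.1500
  k=1: S(1,-1) = 47.0233; S(1,+0) = 53.1500; S(1,+1) = 60.0749
  k=2: S(2,-2) = 41.6029; S(2,-1) = 47.0233; S(2,+0) = 53.1500; S(2,+1) = 60.0749; S(2,+2) = 67.9021
Terminal payoffs V(N, j) = max(S_T - K, 0):
  V(2,-2) = 0.000000; V(2,-1) = 0.000000; V(2,+0) = 0.000000; V(2,+1) = 0.024929; V(2,+2) = 7.852108
Backward induction: V(k, j) = exp(-r*dt) * [p_u * V(k+1, j+1) + p_m * V(k+1, j) + p_d * V(k+1, j-1)]
  V(1,-1) = exp(-r*dt) * [p_u*0.000000 + p_m*0.000000 + p_d*0.000000] = 0.000000
  V(1,+0) = exp(-r*dt) * [p_u*0.024929 + p_m*0.000000 + p_d*0.000000] = 0.004075
  V(1,+1) = exp(-r*dt) * [p_u*7.852108 + p_m*0.024929 + p_d*0.000000] = 1.299711
  V(0,+0) = exp(-r*dt) * [p_u*1.299711 + p_m*0.004075 + p_d*0.000000] = 0.215099

Answer: Price = V(0,0) = 0.2151


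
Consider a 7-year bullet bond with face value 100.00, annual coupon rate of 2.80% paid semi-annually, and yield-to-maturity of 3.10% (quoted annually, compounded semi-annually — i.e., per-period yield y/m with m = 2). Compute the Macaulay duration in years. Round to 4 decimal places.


Coupon per period c = face * coupon_rate / m = 1.400000
Periods per year m = 2; per-period yield y/m = 0.015500
Number of cashflows N = 14
Cashflows (t years, CF_t, discount factor 1/(1+y/m)^(m*t), PV):
  t = 0.5000: CF_t = 1.400000, DF = 0.984737, PV = 1.378631
  t = 1.0000: CF_t = 1.400000, DF = 0.969706, PV = 1.357589
  t = 1.5000: CF_t = 1.400000, DF = 0.954905, PV = 1.336867
  t = 2.0000: CF_t = 1.400000, DF = 0.940330, PV = 1.316462
  t = 2.5000: CF_t = 1.400000, DF = 0.925977, PV = 1.296368
  t = 3.0000: CF_t = 1.400000, DF = 0.911844, PV = 1.276581
  t = 3.5000: CF_t = 1.400000, DF = 0.897926, PV = 1.257096
  t = 4.0000: CF_t = 1.400000, DF = 0.884220, PV = 1.237909
  t = 4.5000: CF_t = 1.400000, DF = 0.870724, PV = 1.219014
  t = 5.0000: CF_t = 1.400000, DF = 0.857434, PV = 1.200408
  t = 5.5000: CF_t = 1.400000, DF = 0.844347, PV = 1.182085
  t = 6.0000: CF_t = 1.400000, DF = 0.831459, PV = 1.164043
  t = 6.5000: CF_t = 1.400000, DF = 0.818768, PV = 1.146275
  t = 7.0000: CF_t = 101.400000, DF = 0.806271, PV = 81.755874
Price P = sum_t PV_t = 98.125203
Macaulay numerator sum_t t * PV_t:
  t * PV_t at t = 0.5000: 0.689316
  t * PV_t at t = 1.0000: 1.357589
  t * PV_t at t = 1.5000: 2.005301
  t * PV_t at t = 2.0000: 2.632924
  t * PV_t at t = 2.5000: 3.240921
  t * PV_t at t = 3.0000: 3.829744
  t * PV_t at t = 3.5000: 4.399837
  t * PV_t at t = 4.0000: 4.951635
  t * PV_t at t = 4.5000: 5.485563
  t * PV_t at t = 5.0000: 6.002038
  t * PV_t at t = 5.5000: 6.501469
  t * PV_t at t = 6.0000: 6.984256
  t * PV_t at t = 6.5000: 7.450790
  t * PV_t at t = 7.0000: 572.291119
Macaulay duration D = (sum_t t * PV_t) / P = 627.822501 / 98.125203 = 6.398178

Answer: Macaulay duration = 6.3982 years


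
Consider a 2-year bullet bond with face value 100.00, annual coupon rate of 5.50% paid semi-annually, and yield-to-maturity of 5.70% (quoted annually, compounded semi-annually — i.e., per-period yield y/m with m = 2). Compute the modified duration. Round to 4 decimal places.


Coupon per period c = face * coupon_rate / m = 2.750000
Periods per year m = 2; per-period yield y/m = 0.028500
Number of cashflows N = 4
Cashflows (t years, CF_t, discount factor 1/(1+y/m)^(m*t), PV):
  t = 0.5000: CF_t = 2.750000, DF = 0.972290, PV = 2.673797
  t = 1.0000: CF_t = 2.750000, DF = 0.945347, PV = 2.599705
  t = 1.5000: CF_t = 2.750000, DF = 0.919152, PV = 2.527667
  t = 2.0000: CF_t = 102.750000, DF = 0.893682, PV = 91.825784
Price P = sum_t PV_t = 99.626953
First compute Macaulay numerator sum_t t * PV_t:
  t * PV_t at t = 0.5000: 1.336898
  t * PV_t at t = 1.0000: 2.599705
  t * PV_t at t = 1.5000: 3.791500
  t * PV_t at t = 2.0000: 183.651569
Macaulay duration D = 191.379672 / 99.626953 = 1.920963
Modified duration = D / (1 + y/m) = 1.920963 / (1 + 0.028500) = 1.867732

Answer: Modified duration = 1.8677


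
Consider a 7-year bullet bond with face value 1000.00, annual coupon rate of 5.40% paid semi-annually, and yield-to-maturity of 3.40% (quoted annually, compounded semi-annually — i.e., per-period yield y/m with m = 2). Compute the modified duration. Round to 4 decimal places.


Answer: Modified duration = 5.8935

Derivation:
Coupon per period c = face * coupon_rate / m = 27.000000
Periods per year m = 2; per-period yield y/m = 0.017000
Number of cashflows N = 14
Cashflows (t years, CF_t, discount factor 1/(1+y/m)^(m*t), PV):
  t = 0.5000: CF_t = 27.000000, DF = 0.983284, PV = 26.548673
  t = 1.0000: CF_t = 27.000000, DF = 0.966848, PV = 26.104889
  t = 1.5000: CF_t = 27.000000, DF = 0.950686, PV = 25.668525
  t = 2.0000: CF_t = 27.000000, DF = 0.934795, PV = 25.239454
  t = 2.5000: CF_t = 27.000000, DF = 0.919169, PV = 24.817555
  t = 3.0000: CF_t = 27.000000, DF = 0.903804, PV = 24.402709
  t = 3.5000: CF_t = 27.000000, DF = 0.888696, PV = 23.994798
  t = 4.0000: CF_t = 27.000000, DF = 0.873841, PV = 23.593705
  t = 4.5000: CF_t = 27.000000, DF = 0.859234, PV = 23.199316
  t = 5.0000: CF_t = 27.000000, DF = 0.844871, PV = 22.811521
  t = 5.5000: CF_t = 27.000000, DF = 0.830748, PV = 22.430207
  t = 6.0000: CF_t = 27.000000, DF = 0.816862, PV = 22.055267
  t = 6.5000: CF_t = 27.000000, DF = 0.803207, PV = 21.686595
  t = 7.0000: CF_t = 1027.000000, DF = 0.789781, PV = 811.105045
Price P = sum_t PV_t = 1123.658259
First compute Macaulay numerator sum_t t * PV_t:
  t * PV_t at t = 0.5000: 13.274336
  t * PV_t at t = 1.0000: 26.104889
  t * PV_t at t = 1.5000: 38.502787
  t * PV_t at t = 2.0000: 50.478908
  t * PV_t at t = 2.5000: 62.043888
  t * PV_t at t = 3.0000: 73.208128
  t * PV_t at t = 3.5000: 83.981792
  t * PV_t at t = 4.0000: 94.374819
  t * PV_t at t = 4.5000: 104.396924
  t * PV_t at t = 5.0000: 114.057603
  t * PV_t at t = 5.5000: 123.366139
  t * PV_t at t = 6.0000: 132.331605
  t * PV_t at t = 6.5000: 140.962870
  t * PV_t at t = 7.0000: 5677.735315
Macaulay duration D = 6734.820002 / 1123.658259 = 5.993655
Modified duration = D / (1 + y/m) = 5.993655 / (1 + 0.017000) = 5.893466
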